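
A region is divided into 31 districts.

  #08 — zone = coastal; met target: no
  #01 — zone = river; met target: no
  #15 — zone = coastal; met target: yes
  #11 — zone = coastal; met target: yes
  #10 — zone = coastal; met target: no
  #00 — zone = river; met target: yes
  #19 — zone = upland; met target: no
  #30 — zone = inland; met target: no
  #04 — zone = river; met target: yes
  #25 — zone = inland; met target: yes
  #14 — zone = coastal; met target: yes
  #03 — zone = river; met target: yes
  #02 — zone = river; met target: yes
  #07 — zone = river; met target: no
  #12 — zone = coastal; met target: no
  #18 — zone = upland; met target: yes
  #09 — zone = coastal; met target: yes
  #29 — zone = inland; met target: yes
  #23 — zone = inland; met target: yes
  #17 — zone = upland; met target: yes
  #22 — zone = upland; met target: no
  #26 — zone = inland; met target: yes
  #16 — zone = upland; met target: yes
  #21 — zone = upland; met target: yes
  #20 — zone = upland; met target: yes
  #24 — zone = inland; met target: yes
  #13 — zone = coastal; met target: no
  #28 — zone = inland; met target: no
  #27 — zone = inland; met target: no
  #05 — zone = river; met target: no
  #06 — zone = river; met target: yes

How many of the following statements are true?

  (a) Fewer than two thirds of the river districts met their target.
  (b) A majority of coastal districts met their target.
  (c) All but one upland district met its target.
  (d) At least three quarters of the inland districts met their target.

(a) river: |A| = 8, |A ∩ B| = 5; needs |A ∩ B| / |A| < 2/3 — true.
(b) coastal: |A| = 8, |A ∩ B| = 4; needs |A ∩ B| > |A ∖ B| — false.
(c) upland: |A| = 7, |A ∩ B| = 5; needs |A ∖ B| = 1 — false.
(d) inland: |A| = 8, |A ∩ B| = 5; needs |A ∩ B| / |A| ≥ 3/4 — false.

1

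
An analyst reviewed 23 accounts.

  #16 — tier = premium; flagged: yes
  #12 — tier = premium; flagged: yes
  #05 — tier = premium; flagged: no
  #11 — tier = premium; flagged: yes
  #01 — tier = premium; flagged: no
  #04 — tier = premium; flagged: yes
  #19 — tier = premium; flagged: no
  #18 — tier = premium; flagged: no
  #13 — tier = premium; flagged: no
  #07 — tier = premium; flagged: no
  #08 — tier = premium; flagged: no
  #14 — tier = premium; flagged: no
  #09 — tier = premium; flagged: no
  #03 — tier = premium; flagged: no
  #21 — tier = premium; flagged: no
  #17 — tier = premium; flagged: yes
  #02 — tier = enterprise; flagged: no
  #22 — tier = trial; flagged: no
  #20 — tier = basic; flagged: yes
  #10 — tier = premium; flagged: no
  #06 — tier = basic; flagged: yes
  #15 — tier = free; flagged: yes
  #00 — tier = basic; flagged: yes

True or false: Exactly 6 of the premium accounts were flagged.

False

'Exactly 6 of the premium accounts were flagged' holds iff |A ∩ B| = 6.
|A| = 17, |A ∩ B| = 5, |A ∖ B| = 12.
|A ∩ B| = 5, so the statement is false.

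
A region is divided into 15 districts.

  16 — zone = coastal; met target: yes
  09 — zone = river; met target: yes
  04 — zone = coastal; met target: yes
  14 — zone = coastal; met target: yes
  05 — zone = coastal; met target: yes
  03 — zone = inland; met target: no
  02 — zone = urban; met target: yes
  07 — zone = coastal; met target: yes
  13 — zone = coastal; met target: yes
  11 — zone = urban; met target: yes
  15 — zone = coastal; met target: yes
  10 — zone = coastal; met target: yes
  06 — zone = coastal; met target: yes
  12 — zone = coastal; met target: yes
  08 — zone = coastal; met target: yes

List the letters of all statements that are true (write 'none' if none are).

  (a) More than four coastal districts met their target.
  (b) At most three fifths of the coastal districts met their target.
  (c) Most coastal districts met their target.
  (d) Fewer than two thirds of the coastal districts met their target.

(a), (c)

|A| = 11, |A ∩ B| = 11, |A ∖ B| = 0.
(a) |A ∩ B| > 4: holds.
(b) |A ∩ B| / |A| ≤ 3/5: fails.
(c) |A ∩ B| > |A ∖ B|: holds.
(d) |A ∩ B| / |A| < 2/3: fails.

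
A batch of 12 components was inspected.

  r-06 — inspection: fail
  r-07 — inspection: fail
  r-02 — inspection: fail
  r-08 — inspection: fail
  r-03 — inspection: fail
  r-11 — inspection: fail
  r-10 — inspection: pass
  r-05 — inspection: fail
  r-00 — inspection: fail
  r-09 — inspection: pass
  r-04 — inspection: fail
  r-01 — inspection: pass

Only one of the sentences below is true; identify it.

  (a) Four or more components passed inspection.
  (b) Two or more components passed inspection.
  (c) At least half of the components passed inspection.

(b)

|A| = 12, |A ∩ B| = 3, |A ∖ B| = 9.
(a) requires |A ∩ B| ≥ 4: false.
(b) requires |A ∩ B| ≥ 2: true.
(c) requires |A ∩ B| ≥ |A ∖ B|: false.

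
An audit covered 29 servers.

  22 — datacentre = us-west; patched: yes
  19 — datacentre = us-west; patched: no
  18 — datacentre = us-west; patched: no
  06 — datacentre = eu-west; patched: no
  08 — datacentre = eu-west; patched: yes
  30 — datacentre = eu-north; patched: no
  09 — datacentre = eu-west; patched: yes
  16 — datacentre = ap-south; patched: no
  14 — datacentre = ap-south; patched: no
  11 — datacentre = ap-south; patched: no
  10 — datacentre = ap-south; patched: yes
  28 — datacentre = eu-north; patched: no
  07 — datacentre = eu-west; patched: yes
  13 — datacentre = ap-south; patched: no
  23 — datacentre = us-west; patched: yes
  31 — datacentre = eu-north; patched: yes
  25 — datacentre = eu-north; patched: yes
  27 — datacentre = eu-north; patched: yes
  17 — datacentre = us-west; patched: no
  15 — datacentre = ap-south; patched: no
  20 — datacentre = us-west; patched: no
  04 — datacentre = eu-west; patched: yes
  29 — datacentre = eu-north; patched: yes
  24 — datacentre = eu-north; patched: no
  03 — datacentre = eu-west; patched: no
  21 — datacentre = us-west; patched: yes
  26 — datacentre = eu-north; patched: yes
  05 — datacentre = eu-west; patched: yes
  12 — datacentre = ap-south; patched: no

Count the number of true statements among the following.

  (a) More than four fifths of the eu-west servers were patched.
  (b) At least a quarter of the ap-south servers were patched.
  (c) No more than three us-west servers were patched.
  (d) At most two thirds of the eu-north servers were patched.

2

(a) eu-west: |A| = 7, |A ∩ B| = 5; needs |A ∩ B| / |A| > 4/5 — false.
(b) ap-south: |A| = 7, |A ∩ B| = 1; needs |A ∩ B| / |A| ≥ 1/4 — false.
(c) us-west: |A| = 7, |A ∩ B| = 3; needs |A ∩ B| ≤ 3 — true.
(d) eu-north: |A| = 8, |A ∩ B| = 5; needs |A ∩ B| / |A| ≤ 2/3 — true.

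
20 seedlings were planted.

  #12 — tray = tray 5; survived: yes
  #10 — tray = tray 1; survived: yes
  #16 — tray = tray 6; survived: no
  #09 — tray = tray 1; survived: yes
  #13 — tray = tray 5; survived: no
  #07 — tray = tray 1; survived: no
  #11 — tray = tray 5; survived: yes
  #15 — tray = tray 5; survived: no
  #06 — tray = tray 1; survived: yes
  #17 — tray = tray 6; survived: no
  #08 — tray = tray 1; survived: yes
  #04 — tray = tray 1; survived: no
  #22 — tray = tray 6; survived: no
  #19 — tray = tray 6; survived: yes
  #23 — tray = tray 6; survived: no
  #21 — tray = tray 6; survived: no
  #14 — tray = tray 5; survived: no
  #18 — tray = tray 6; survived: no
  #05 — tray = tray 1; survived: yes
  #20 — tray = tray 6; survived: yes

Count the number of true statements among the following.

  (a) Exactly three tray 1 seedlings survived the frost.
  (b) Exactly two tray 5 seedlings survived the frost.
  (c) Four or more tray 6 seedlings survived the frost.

(a) tray 1: |A| = 7, |A ∩ B| = 5; needs |A ∩ B| = 3 — false.
(b) tray 5: |A| = 5, |A ∩ B| = 2; needs |A ∩ B| = 2 — true.
(c) tray 6: |A| = 8, |A ∩ B| = 2; needs |A ∩ B| ≥ 4 — false.

1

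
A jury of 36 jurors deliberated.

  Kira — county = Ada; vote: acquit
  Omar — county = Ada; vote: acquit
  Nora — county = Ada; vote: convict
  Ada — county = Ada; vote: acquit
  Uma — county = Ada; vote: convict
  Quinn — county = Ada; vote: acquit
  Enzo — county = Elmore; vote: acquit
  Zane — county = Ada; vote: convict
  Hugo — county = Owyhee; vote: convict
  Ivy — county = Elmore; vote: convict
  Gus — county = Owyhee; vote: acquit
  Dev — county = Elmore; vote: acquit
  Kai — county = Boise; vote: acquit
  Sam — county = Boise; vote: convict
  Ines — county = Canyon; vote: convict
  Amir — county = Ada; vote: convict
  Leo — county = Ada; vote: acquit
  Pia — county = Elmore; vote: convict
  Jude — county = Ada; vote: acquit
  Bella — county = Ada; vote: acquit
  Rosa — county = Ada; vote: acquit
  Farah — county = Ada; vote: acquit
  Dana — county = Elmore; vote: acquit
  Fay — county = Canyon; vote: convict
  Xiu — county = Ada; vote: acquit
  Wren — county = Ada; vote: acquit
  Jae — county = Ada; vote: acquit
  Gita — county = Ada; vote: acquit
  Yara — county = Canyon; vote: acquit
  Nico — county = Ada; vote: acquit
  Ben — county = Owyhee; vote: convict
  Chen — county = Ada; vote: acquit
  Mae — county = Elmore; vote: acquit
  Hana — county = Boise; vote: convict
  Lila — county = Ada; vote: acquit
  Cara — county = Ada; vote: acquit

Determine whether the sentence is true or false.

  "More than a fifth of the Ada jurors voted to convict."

The determiner here denotes the relation: |A ∩ B| / |A| > 1/5.
|A| = 21, |A ∩ B| = 4, |A ∖ B| = 17.
|A ∩ B|/|A| = 4/21, so the statement is false.

False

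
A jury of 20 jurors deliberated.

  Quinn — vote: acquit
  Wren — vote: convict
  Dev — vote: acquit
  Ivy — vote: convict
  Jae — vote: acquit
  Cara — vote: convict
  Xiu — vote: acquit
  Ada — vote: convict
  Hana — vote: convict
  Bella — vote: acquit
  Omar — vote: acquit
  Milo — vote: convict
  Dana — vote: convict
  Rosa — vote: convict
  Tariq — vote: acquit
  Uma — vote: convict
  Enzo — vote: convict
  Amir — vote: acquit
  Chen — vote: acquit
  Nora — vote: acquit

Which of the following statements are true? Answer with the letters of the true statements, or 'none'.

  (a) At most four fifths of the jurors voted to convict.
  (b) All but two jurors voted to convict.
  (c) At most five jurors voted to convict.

(a)

|A| = 20, |A ∩ B| = 10, |A ∖ B| = 10.
(a) |A ∩ B| / |A| ≤ 4/5: holds.
(b) |A ∖ B| = 2: fails.
(c) |A ∩ B| ≤ 5: fails.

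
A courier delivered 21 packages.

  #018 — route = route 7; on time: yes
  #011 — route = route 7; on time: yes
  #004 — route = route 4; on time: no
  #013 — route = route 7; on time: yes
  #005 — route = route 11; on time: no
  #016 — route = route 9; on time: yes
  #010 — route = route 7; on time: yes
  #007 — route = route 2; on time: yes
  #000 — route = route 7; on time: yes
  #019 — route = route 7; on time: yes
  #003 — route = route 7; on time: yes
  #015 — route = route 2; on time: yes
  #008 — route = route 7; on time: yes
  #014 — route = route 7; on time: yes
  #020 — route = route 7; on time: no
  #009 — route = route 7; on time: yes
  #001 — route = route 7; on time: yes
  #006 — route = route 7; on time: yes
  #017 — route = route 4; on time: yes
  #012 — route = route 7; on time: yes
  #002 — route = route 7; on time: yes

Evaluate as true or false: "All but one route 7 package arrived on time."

True

The determiner here denotes the relation: |A ∖ B| = 1.
|A| = 15, |A ∩ B| = 14, |A ∖ B| = 1.
|A ∖ B| = 1, so the statement is true.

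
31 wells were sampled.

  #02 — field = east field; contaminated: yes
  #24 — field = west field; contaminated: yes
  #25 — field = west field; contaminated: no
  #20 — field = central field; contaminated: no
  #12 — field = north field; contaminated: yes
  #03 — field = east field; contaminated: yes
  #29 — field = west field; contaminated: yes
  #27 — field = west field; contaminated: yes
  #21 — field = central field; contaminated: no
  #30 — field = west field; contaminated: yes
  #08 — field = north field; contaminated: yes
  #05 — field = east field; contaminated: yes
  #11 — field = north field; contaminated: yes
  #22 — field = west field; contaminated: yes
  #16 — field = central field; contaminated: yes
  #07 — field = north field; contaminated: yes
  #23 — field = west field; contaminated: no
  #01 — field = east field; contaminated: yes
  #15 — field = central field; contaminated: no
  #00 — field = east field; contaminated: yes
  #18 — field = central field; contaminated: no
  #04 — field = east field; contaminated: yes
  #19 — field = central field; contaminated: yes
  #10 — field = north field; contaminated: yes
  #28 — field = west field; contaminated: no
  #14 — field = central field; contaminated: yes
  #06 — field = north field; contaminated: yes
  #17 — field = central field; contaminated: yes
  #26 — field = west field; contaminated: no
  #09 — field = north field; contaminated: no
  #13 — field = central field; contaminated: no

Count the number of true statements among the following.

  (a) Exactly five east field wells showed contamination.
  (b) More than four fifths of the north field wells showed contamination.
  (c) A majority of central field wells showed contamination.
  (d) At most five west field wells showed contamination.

2

(a) east field: |A| = 6, |A ∩ B| = 6; needs |A ∩ B| = 5 — false.
(b) north field: |A| = 7, |A ∩ B| = 6; needs |A ∩ B| / |A| > 4/5 — true.
(c) central field: |A| = 9, |A ∩ B| = 4; needs |A ∩ B| > |A ∖ B| — false.
(d) west field: |A| = 9, |A ∩ B| = 5; needs |A ∩ B| ≤ 5 — true.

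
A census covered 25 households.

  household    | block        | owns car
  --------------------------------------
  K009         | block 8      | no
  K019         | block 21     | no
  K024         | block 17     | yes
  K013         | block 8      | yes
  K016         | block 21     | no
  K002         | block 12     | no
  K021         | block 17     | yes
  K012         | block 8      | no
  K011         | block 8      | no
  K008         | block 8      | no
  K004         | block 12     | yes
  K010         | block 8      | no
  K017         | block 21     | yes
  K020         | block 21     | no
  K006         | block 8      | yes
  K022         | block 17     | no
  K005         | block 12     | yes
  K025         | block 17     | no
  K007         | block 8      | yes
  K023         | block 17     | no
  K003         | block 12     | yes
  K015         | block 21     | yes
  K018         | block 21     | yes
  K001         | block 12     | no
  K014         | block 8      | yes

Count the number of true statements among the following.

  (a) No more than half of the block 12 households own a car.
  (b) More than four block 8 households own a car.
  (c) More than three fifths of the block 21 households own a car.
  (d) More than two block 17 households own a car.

0

(a) block 12: |A| = 5, |A ∩ B| = 3; needs |A ∩ B| ≤ |A ∖ B| — false.
(b) block 8: |A| = 9, |A ∩ B| = 4; needs |A ∩ B| > 4 — false.
(c) block 21: |A| = 6, |A ∩ B| = 3; needs |A ∩ B| / |A| > 3/5 — false.
(d) block 17: |A| = 5, |A ∩ B| = 2; needs |A ∩ B| > 2 — false.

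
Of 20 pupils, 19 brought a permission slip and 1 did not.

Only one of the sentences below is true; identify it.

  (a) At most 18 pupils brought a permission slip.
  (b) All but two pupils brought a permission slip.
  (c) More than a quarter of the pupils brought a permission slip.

|A| = 20, |A ∩ B| = 19, |A ∖ B| = 1.
(a) requires |A ∩ B| ≤ 18: false.
(b) requires |A ∖ B| = 2: false.
(c) requires |A ∩ B| / |A| > 1/4: true.

(c)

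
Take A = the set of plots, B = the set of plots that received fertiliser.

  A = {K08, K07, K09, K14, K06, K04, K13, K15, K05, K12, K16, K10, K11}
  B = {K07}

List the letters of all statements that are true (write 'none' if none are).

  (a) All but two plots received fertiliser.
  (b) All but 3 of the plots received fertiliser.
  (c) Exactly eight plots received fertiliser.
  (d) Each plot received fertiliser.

none

|A| = 13, |A ∩ B| = 1, |A ∖ B| = 12.
(a) |A ∖ B| = 2: fails.
(b) |A ∖ B| = 3: fails.
(c) |A ∩ B| = 8: fails.
(d) A ⊆ B, i.e. every element of A is in B (|A ∖ B| = 0): fails.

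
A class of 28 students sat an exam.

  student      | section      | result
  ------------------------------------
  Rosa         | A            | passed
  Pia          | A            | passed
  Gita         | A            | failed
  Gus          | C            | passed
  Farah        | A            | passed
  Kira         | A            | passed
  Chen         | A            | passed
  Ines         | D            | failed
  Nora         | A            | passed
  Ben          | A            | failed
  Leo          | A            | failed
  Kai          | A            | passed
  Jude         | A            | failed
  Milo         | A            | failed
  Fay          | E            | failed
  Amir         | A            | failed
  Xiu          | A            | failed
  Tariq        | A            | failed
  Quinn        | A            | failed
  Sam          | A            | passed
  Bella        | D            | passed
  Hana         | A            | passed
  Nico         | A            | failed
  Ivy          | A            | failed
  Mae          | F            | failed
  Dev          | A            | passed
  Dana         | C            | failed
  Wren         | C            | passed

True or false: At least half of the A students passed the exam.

Truth condition: |A ∩ B| ≥ |A ∖ B|.
|A| = 21, |A ∩ B| = 10, |A ∖ B| = 11.
10 < 11, so the statement is false.

False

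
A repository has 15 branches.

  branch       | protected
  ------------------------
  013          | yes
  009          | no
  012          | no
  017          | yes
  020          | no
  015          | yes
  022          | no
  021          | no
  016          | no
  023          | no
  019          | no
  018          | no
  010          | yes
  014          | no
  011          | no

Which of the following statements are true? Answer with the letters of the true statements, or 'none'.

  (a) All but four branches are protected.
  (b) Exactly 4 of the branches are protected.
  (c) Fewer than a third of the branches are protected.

(b), (c)

|A| = 15, |A ∩ B| = 4, |A ∖ B| = 11.
(a) |A ∖ B| = 4: fails.
(b) |A ∩ B| = 4: holds.
(c) |A ∩ B| / |A| < 1/3: holds.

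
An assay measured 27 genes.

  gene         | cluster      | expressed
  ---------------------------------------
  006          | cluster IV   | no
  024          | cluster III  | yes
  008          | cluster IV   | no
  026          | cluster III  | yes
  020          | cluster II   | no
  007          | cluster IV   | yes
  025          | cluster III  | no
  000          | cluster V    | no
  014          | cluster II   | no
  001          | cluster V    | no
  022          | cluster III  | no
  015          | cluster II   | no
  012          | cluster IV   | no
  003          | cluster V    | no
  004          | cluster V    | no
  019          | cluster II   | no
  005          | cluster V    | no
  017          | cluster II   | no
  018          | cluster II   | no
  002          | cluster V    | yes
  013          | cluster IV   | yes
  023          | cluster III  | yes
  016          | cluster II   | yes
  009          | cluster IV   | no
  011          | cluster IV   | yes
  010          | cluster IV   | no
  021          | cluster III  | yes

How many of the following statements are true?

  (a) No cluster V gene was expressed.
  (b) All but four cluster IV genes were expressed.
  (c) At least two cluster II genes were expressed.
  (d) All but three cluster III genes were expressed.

0

(a) cluster V: |A| = 6, |A ∩ B| = 1; needs A ∩ B = ∅ (|A ∩ B| = 0) — false.
(b) cluster IV: |A| = 8, |A ∩ B| = 3; needs |A ∖ B| = 4 — false.
(c) cluster II: |A| = 7, |A ∩ B| = 1; needs |A ∩ B| ≥ 2 — false.
(d) cluster III: |A| = 6, |A ∩ B| = 4; needs |A ∖ B| = 3 — false.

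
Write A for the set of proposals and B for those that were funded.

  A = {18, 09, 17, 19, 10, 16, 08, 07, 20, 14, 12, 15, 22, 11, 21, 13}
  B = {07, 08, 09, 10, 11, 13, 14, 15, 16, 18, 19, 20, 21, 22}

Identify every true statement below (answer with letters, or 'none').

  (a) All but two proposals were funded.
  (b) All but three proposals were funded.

|A| = 16, |A ∩ B| = 14, |A ∖ B| = 2.
(a) |A ∖ B| = 2: holds.
(b) |A ∖ B| = 3: fails.

(a)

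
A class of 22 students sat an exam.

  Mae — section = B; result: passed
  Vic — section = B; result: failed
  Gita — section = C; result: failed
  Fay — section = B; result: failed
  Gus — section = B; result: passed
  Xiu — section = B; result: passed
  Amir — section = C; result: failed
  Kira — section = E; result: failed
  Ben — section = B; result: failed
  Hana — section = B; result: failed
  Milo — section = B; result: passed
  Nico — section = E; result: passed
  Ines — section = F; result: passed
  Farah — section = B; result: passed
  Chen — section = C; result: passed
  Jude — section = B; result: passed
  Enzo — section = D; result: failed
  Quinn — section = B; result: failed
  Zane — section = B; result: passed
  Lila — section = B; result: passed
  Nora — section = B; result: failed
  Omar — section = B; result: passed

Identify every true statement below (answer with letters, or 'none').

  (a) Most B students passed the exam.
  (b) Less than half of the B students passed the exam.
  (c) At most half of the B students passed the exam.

|A| = 15, |A ∩ B| = 9, |A ∖ B| = 6.
(a) |A ∩ B| > |A ∖ B|: holds.
(b) |A ∩ B| < |A ∖ B|: fails.
(c) |A ∩ B| ≤ |A ∖ B|: fails.

(a)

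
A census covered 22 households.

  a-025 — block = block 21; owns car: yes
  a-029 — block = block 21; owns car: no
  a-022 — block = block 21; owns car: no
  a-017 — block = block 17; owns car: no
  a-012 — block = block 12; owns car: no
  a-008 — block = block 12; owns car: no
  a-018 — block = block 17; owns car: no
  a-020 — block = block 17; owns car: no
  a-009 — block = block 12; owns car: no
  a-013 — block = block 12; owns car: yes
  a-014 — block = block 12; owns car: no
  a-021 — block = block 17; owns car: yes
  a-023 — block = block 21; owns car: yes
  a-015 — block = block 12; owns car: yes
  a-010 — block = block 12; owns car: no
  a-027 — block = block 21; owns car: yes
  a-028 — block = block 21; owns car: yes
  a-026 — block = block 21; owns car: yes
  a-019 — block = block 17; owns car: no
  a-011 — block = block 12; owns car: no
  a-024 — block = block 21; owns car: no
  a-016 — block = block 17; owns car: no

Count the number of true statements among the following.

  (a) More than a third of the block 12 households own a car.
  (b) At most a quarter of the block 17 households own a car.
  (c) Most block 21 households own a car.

2

(a) block 12: |A| = 8, |A ∩ B| = 2; needs |A ∩ B| / |A| > 1/3 — false.
(b) block 17: |A| = 6, |A ∩ B| = 1; needs |A ∩ B| / |A| ≤ 1/4 — true.
(c) block 21: |A| = 8, |A ∩ B| = 5; needs |A ∩ B| > |A ∖ B| — true.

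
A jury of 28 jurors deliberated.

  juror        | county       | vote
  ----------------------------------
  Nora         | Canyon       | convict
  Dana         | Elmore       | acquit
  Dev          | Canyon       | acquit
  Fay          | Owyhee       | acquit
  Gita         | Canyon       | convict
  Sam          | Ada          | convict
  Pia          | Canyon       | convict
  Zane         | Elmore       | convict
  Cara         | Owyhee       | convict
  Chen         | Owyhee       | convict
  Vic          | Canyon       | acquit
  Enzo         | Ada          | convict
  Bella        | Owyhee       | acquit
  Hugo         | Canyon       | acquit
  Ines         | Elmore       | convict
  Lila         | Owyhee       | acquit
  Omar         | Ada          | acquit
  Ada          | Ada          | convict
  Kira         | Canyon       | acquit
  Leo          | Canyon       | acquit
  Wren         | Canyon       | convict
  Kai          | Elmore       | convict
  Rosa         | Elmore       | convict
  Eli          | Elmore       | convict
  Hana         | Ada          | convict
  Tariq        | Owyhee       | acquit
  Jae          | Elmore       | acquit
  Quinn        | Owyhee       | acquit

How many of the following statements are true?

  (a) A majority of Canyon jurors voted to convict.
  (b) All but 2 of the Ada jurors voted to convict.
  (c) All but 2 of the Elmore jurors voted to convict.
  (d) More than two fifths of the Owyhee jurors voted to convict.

1

(a) Canyon: |A| = 9, |A ∩ B| = 4; needs |A ∩ B| > |A ∖ B| — false.
(b) Ada: |A| = 5, |A ∩ B| = 4; needs |A ∖ B| = 2 — false.
(c) Elmore: |A| = 7, |A ∩ B| = 5; needs |A ∖ B| = 2 — true.
(d) Owyhee: |A| = 7, |A ∩ B| = 2; needs |A ∩ B| / |A| > 2/5 — false.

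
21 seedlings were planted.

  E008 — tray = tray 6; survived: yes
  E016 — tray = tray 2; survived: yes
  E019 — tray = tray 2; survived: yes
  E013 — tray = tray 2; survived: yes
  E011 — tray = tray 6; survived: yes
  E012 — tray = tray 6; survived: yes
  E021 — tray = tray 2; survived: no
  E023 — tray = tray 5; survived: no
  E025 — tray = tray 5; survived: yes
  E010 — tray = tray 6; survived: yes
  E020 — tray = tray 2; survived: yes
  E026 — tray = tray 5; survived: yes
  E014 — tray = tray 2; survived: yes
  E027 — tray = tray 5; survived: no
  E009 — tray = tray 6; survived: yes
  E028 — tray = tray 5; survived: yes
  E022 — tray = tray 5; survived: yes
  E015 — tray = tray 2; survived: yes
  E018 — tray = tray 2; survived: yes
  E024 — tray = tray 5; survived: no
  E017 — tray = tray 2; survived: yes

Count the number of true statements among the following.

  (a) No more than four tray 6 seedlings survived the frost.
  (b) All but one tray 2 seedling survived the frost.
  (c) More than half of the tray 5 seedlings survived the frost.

(a) tray 6: |A| = 5, |A ∩ B| = 5; needs |A ∩ B| ≤ 4 — false.
(b) tray 2: |A| = 9, |A ∩ B| = 8; needs |A ∖ B| = 1 — true.
(c) tray 5: |A| = 7, |A ∩ B| = 4; needs |A ∩ B| > |A ∖ B| — true.

2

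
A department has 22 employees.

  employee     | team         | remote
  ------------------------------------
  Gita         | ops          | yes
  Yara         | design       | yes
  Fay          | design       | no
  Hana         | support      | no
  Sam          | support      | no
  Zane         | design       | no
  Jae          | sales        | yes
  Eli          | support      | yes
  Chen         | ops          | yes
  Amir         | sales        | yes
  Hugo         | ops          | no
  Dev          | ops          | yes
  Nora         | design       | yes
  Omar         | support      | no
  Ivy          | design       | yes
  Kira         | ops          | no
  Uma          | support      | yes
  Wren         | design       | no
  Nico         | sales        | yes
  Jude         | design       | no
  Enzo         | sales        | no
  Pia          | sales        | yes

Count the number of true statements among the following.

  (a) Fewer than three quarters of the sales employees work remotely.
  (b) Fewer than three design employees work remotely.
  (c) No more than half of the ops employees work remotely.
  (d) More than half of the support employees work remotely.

0

(a) sales: |A| = 5, |A ∩ B| = 4; needs |A ∩ B| / |A| < 3/4 — false.
(b) design: |A| = 7, |A ∩ B| = 3; needs |A ∩ B| < 3 — false.
(c) ops: |A| = 5, |A ∩ B| = 3; needs |A ∩ B| ≤ |A ∖ B| — false.
(d) support: |A| = 5, |A ∩ B| = 2; needs |A ∩ B| > |A ∖ B| — false.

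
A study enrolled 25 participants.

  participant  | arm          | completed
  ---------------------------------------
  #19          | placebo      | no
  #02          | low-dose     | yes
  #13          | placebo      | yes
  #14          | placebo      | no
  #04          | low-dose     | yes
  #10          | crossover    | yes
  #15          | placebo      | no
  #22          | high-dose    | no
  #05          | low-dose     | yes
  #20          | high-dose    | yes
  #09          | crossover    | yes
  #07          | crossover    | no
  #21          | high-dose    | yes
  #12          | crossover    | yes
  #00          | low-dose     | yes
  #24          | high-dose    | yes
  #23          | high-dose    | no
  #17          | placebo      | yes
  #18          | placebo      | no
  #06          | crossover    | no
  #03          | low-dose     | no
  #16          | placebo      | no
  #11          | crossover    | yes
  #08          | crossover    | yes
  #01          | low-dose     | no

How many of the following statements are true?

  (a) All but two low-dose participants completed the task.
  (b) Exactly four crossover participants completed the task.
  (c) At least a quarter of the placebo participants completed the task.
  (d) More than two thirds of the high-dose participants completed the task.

(a) low-dose: |A| = 6, |A ∩ B| = 4; needs |A ∖ B| = 2 — true.
(b) crossover: |A| = 7, |A ∩ B| = 5; needs |A ∩ B| = 4 — false.
(c) placebo: |A| = 7, |A ∩ B| = 2; needs |A ∩ B| / |A| ≥ 1/4 — true.
(d) high-dose: |A| = 5, |A ∩ B| = 3; needs |A ∩ B| / |A| > 2/3 — false.

2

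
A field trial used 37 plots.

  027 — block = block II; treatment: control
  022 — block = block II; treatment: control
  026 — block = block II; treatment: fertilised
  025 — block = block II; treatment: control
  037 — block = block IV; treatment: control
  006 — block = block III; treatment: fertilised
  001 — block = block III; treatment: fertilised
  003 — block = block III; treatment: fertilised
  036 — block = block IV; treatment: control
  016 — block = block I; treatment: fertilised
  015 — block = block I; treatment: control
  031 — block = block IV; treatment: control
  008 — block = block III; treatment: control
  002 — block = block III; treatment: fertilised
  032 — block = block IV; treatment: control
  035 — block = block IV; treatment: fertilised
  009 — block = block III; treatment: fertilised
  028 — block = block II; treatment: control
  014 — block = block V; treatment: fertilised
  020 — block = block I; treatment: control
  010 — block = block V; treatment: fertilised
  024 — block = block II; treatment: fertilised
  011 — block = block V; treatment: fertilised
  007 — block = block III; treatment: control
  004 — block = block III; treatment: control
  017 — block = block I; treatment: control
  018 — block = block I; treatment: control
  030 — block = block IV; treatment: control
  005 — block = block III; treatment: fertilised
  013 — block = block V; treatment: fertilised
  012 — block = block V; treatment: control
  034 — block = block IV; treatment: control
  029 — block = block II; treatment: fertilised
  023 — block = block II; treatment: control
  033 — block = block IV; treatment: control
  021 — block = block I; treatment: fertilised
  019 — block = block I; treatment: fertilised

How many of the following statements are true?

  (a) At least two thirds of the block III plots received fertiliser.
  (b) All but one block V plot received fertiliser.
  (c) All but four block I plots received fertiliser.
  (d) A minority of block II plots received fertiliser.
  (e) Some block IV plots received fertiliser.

5

(a) block III: |A| = 9, |A ∩ B| = 6; needs |A ∩ B| / |A| ≥ 2/3 — true.
(b) block V: |A| = 5, |A ∩ B| = 4; needs |A ∖ B| = 1 — true.
(c) block I: |A| = 7, |A ∩ B| = 3; needs |A ∖ B| = 4 — true.
(d) block II: |A| = 8, |A ∩ B| = 3; needs |A ∩ B| < |A ∖ B| — true.
(e) block IV: |A| = 8, |A ∩ B| = 1; needs A ∩ B ≠ ∅ (|A ∩ B| ≥ 1) — true.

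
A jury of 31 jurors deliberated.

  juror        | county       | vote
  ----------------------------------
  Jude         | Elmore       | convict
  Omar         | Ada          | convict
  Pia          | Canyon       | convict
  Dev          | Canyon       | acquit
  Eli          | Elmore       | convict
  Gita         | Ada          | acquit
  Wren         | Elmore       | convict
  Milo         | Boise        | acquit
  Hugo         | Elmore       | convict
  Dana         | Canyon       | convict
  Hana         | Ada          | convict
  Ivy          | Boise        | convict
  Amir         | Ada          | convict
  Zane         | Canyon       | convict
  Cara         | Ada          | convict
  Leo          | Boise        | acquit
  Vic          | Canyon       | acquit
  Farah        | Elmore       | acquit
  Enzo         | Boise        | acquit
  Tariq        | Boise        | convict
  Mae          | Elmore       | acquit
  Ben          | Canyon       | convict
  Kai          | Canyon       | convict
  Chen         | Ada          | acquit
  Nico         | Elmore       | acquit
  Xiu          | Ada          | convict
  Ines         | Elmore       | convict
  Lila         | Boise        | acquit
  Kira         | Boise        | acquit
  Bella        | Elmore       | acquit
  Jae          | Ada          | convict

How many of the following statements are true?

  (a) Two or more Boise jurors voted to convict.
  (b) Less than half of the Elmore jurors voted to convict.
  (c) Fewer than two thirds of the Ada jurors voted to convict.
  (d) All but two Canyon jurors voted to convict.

(a) Boise: |A| = 7, |A ∩ B| = 2; needs |A ∩ B| ≥ 2 — true.
(b) Elmore: |A| = 9, |A ∩ B| = 5; needs |A ∩ B| < |A ∖ B| — false.
(c) Ada: |A| = 8, |A ∩ B| = 6; needs |A ∩ B| / |A| < 2/3 — false.
(d) Canyon: |A| = 7, |A ∩ B| = 5; needs |A ∖ B| = 2 — true.

2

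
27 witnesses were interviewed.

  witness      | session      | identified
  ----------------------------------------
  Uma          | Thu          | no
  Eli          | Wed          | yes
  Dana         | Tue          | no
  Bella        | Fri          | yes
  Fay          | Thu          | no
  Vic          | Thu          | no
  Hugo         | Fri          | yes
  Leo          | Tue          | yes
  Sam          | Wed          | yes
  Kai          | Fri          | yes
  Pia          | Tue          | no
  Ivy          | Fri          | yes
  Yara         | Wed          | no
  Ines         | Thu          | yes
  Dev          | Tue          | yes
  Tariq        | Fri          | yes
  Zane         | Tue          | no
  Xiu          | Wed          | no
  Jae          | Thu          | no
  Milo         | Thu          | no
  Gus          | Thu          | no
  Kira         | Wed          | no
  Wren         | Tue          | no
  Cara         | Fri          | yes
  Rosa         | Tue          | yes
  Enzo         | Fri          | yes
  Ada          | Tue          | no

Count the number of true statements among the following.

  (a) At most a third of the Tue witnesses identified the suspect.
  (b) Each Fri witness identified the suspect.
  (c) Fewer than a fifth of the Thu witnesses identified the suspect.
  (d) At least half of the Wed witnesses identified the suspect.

(a) Tue: |A| = 8, |A ∩ B| = 3; needs |A ∩ B| / |A| ≤ 1/3 — false.
(b) Fri: |A| = 7, |A ∩ B| = 7; needs A ⊆ B, i.e. every element of A is in B (|A ∖ B| = 0) — true.
(c) Thu: |A| = 7, |A ∩ B| = 1; needs |A ∩ B| / |A| < 1/5 — true.
(d) Wed: |A| = 5, |A ∩ B| = 2; needs |A ∩ B| ≥ |A ∖ B| — false.

2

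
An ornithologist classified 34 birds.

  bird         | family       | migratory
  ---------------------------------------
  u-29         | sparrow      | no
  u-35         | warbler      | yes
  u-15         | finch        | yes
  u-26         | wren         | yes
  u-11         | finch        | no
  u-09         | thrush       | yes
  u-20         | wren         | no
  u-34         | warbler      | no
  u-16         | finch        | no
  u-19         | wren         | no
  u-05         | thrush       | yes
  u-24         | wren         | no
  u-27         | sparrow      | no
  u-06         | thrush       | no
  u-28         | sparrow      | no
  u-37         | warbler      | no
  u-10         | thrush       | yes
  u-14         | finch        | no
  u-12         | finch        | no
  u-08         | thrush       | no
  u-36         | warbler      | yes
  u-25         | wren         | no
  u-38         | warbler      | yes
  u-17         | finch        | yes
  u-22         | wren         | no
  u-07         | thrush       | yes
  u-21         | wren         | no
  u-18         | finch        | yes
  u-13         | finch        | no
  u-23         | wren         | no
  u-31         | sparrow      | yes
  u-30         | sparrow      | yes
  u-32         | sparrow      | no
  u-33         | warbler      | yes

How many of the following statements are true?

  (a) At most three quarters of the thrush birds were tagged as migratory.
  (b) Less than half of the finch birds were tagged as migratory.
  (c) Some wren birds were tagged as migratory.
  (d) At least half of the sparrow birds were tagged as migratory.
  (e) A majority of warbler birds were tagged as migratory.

(a) thrush: |A| = 6, |A ∩ B| = 4; needs |A ∩ B| / |A| ≤ 3/4 — true.
(b) finch: |A| = 8, |A ∩ B| = 3; needs |A ∩ B| < |A ∖ B| — true.
(c) wren: |A| = 8, |A ∩ B| = 1; needs A ∩ B ≠ ∅ (|A ∩ B| ≥ 1) — true.
(d) sparrow: |A| = 6, |A ∩ B| = 2; needs |A ∩ B| ≥ |A ∖ B| — false.
(e) warbler: |A| = 6, |A ∩ B| = 4; needs |A ∩ B| > |A ∖ B| — true.

4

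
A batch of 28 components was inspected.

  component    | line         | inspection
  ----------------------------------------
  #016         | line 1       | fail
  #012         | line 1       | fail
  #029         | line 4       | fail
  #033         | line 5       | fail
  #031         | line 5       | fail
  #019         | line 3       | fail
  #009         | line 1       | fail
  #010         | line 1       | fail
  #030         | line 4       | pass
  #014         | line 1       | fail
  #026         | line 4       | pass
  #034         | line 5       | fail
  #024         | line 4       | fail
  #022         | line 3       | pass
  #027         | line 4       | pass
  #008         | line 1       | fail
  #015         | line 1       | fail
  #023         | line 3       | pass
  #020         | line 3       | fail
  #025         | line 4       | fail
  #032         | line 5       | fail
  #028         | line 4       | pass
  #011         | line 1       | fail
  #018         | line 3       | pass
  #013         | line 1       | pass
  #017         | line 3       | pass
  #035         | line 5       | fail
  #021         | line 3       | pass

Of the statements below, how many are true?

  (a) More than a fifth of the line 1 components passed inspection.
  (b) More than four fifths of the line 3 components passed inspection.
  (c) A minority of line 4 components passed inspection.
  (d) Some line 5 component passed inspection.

(a) line 1: |A| = 9, |A ∩ B| = 1; needs |A ∩ B| / |A| > 1/5 — false.
(b) line 3: |A| = 7, |A ∩ B| = 5; needs |A ∩ B| / |A| > 4/5 — false.
(c) line 4: |A| = 7, |A ∩ B| = 4; needs |A ∩ B| < |A ∖ B| — false.
(d) line 5: |A| = 5, |A ∩ B| = 0; needs A ∩ B ≠ ∅ (|A ∩ B| ≥ 1) — false.

0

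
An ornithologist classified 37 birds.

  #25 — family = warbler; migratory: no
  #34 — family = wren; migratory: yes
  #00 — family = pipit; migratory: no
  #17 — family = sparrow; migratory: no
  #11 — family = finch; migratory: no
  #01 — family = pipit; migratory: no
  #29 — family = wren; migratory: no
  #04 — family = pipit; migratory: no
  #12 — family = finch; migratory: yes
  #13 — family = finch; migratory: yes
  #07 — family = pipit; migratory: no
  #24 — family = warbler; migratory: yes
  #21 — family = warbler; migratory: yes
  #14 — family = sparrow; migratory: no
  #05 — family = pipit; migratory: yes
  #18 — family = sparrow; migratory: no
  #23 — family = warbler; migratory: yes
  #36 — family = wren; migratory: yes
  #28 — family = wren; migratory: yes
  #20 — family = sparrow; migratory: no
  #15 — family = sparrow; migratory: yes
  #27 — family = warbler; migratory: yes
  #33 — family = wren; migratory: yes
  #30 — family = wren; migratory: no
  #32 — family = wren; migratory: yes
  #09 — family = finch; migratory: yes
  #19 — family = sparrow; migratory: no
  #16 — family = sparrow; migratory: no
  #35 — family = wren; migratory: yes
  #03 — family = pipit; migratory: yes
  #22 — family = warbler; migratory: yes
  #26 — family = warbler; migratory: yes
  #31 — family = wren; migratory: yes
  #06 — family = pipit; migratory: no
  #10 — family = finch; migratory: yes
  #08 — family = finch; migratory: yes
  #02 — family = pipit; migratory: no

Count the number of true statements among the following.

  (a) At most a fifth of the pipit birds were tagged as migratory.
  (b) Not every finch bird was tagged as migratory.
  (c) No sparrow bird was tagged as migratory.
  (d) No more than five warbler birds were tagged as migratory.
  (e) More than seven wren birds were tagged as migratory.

1

(a) pipit: |A| = 8, |A ∩ B| = 2; needs |A ∩ B| / |A| ≤ 1/5 — false.
(b) finch: |A| = 6, |A ∩ B| = 5; needs A ⊄ B (|A ∖ B| ≥ 1) — true.
(c) sparrow: |A| = 7, |A ∩ B| = 1; needs A ∩ B = ∅ (|A ∩ B| = 0) — false.
(d) warbler: |A| = 7, |A ∩ B| = 6; needs |A ∩ B| ≤ 5 — false.
(e) wren: |A| = 9, |A ∩ B| = 7; needs |A ∩ B| > 7 — false.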